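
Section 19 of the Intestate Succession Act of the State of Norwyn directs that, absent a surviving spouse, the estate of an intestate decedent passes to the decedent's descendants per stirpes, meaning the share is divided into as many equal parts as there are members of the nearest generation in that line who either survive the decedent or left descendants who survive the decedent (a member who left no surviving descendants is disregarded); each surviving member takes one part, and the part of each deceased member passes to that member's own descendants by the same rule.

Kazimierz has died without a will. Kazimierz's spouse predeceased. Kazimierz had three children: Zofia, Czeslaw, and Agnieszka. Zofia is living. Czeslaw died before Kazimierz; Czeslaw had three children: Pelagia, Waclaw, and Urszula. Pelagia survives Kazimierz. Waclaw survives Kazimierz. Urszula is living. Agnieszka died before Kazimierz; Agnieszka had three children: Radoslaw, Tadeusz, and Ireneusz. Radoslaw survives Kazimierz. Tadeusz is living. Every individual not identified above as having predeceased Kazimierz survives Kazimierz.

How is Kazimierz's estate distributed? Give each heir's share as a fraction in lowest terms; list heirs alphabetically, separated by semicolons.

There is no surviving spouse, so the entire estate passes to Kazimierz's descendants per stirpes.
The estate is divided into 3 equal shares of 1/3 among Zofia, Czeslaw, Agnieszka.
Zofia is living and takes 1/3.
Czeslaw predeceased; the 1/3 allotted to Czeslaw's branch passes to Czeslaw's issue by representation.
The 1/3 is divided into 3 equal shares of 1/9 among Pelagia, Waclaw, Urszula.
Pelagia is living and takes 1/9.
Waclaw is living and takes 1/9.
Urszula is living and takes 1/9.
Agnieszka predeceased; the 1/3 allotted to Agnieszka's branch passes to Agnieszka's issue by representation.
The 1/3 is divided into 3 equal shares of 1/9 among Radoslaw, Tadeusz, Ireneusz.
Radoslaw is living and takes 1/9.
Tadeusz is living and takes 1/9.
Ireneusz is living and takes 1/9.

Ireneusz 1/9; Pelagia 1/9; Radoslaw 1/9; Tadeusz 1/9; Urszula 1/9; Waclaw 1/9; Zofia 1/3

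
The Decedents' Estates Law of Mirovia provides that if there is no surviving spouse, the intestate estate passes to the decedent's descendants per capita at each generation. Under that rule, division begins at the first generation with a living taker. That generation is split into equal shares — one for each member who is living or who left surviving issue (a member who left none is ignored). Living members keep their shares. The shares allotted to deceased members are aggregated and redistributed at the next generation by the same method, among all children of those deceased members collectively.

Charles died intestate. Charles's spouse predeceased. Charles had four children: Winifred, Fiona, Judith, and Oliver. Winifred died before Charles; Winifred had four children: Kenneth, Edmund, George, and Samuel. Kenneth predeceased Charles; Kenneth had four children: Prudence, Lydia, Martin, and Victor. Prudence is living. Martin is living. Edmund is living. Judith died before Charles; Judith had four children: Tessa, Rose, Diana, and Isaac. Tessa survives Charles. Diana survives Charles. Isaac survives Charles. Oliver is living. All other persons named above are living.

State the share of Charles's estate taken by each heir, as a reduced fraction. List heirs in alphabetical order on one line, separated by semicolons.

There is no surviving spouse, so the entire estate passes to Charles's descendants per capita at each generation.
At generation 1 (Winifred, Fiona, Judith, Oliver) there are 4 shares of (1)/4 = 1/4 each.
Living: Fiona and Oliver — each takes 1/4.
Deceased: Winifred and Judith. Their combined 1/2 is pooled and carried to generation 2.
At generation 2 (Kenneth, Edmund, George, Samuel, Tessa, Rose, Diana, Isaac) there are 8 shares of (1/2)/8 = 1/16 each.
Living: Edmund, George, Samuel, Tessa, Rose, Diana, and Isaac — each takes 1/16.
Deceased: Kenneth. That 1/16 share is carried to generation 3.
At generation 3 (Prudence, Lydia, Martin, Victor) there are 4 shares of (1/16)/4 = 1/64 each.
Living: Prudence, Lydia, Martin, and Victor — each takes 1/64.

Diana 1/16; Edmund 1/16; Fiona 1/4; George 1/16; Isaac 1/16; Lydia 1/64; Martin 1/64; Oliver 1/4; Prudence 1/64; Rose 1/16; Samuel 1/16; Tessa 1/16; Victor 1/64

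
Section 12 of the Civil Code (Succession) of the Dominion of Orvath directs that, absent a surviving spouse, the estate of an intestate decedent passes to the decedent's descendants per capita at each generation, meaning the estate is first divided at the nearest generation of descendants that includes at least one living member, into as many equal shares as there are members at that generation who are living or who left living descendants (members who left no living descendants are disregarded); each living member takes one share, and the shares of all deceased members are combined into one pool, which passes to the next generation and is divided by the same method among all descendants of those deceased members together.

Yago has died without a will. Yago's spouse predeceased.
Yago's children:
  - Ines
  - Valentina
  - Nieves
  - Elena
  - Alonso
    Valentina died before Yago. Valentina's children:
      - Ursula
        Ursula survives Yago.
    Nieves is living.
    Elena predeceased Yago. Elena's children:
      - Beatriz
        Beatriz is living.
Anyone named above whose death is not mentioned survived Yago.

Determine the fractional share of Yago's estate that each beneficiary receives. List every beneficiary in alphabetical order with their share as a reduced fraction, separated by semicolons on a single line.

Alonso 1/5; Beatriz 1/5; Ines 1/5; Nieves 1/5; Ursula 1/5

There is no surviving spouse, so the entire estate passes to Yago's descendants per capita at each generation.
At generation 1 (Ines, Valentina, Nieves, Elena, Alonso) there are 5 shares of (1)/5 = 1/5 each.
Living: Ines, Nieves, and Alonso — each takes 1/5.
Deceased: Valentina and Elena. Their combined 2/5 is pooled and carried to generation 2.
At generation 2 (Ursula, Beatriz) there are 2 shares of (2/5)/2 = 1/5 each.
Living: Ursula and Beatriz — each takes 1/5.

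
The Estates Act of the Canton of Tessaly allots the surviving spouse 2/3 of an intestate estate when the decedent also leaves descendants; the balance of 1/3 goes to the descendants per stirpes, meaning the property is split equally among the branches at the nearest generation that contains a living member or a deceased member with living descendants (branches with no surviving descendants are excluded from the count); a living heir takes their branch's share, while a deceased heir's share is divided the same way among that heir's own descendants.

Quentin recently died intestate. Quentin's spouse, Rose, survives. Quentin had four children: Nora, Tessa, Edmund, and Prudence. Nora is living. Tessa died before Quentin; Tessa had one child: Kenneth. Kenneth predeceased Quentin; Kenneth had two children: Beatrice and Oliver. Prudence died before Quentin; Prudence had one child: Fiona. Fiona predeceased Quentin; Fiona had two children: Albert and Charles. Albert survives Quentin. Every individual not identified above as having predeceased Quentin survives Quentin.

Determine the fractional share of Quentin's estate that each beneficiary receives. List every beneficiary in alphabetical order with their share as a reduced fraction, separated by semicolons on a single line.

Rose, as surviving spouse, takes 2/3.
The remaining 1/3 passes to Quentin's descendants per stirpes.
The 1/3 is divided into 4 equal shares of 1/12 among Nora, Tessa, Edmund, Prudence.
Nora is living and takes 1/12.
Tessa predeceased; the 1/12 allotted to Tessa's branch passes to Tessa's issue by representation.
Kenneth's line is the sole branch at this level, so the full 1/12 passes to Kenneth's issue by representation.
The 1/12 is divided into 2 equal shares of 1/24 among Beatrice, Oliver.
Beatrice is living and takes 1/24.
Oliver is living and takes 1/24.
Edmund is living and takes 1/12.
Prudence predeceased; the 1/12 allotted to Prudence's branch passes to Prudence's issue by representation.
Fiona's line is the sole branch at this level, so the full 1/12 passes to Fiona's issue by representation.
The 1/12 is divided into 2 equal shares of 1/24 among Albert, Charles.
Albert is living and takes 1/24.
Charles is living and takes 1/24.

Albert 1/24; Beatrice 1/24; Charles 1/24; Edmund 1/12; Nora 1/12; Oliver 1/24; Rose 2/3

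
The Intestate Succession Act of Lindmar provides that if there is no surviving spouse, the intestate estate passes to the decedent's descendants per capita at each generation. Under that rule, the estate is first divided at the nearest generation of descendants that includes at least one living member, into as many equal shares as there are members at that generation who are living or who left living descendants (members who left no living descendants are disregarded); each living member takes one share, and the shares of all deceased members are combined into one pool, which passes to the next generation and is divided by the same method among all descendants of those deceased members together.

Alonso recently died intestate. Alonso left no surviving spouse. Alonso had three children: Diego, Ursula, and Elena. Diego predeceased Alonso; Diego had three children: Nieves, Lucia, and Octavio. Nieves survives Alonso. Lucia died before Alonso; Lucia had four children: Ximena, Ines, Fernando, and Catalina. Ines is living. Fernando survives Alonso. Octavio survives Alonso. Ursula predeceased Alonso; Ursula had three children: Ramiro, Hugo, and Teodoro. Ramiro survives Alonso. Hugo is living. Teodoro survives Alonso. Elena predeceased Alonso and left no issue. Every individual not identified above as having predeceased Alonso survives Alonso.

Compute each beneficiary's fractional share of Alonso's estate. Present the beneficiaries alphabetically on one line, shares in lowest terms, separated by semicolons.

There is no surviving spouse, so the entire estate passes to Alonso's descendants per capita at each generation.
No one at generation 1 (Diego, Ursula) is living; moving to the next generation.
At generation 2 (Nieves, Lucia, Octavio, Ramiro, Hugo, Teodoro) there are 6 shares of (1)/6 = 1/6 each.
Living: Nieves, Octavio, Ramiro, Hugo, and Teodoro — each takes 1/6.
Deceased: Lucia. That 1/6 share is carried to generation 3.
At generation 3 (Ximena, Ines, Fernando, Catalina) there are 4 shares of (1/6)/4 = 1/24 each.
Living: Ximena, Ines, Fernando, and Catalina — each takes 1/24.

Catalina 1/24; Fernando 1/24; Hugo 1/6; Ines 1/24; Nieves 1/6; Octavio 1/6; Ramiro 1/6; Teodoro 1/6; Ximena 1/24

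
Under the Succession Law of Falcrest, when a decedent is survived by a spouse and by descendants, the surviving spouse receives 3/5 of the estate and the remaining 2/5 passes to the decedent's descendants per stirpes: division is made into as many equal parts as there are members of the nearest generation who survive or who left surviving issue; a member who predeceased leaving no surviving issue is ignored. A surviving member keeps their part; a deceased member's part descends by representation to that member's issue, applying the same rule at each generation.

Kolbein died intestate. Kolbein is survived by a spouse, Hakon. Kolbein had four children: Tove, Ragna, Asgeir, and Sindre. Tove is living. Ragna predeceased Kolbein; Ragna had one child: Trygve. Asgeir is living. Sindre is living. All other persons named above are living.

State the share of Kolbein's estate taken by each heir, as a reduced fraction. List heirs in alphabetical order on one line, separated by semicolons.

Hakon, as surviving spouse, takes 3/5.
The remaining 2/5 passes to Kolbein's descendants per stirpes.
The 2/5 is divided into 4 equal shares of 1/10 among Tove, Ragna, Asgeir, Sindre.
Tove is living and takes 1/10.
Ragna predeceased; the 1/10 allotted to Ragna's branch passes to Ragna's issue by representation.
Trygve is the sole taker at this level and receives the full 1/10.
Asgeir is living and takes 1/10.
Sindre is living and takes 1/10.

Asgeir 1/10; Hakon 3/5; Sindre 1/10; Tove 1/10; Trygve 1/10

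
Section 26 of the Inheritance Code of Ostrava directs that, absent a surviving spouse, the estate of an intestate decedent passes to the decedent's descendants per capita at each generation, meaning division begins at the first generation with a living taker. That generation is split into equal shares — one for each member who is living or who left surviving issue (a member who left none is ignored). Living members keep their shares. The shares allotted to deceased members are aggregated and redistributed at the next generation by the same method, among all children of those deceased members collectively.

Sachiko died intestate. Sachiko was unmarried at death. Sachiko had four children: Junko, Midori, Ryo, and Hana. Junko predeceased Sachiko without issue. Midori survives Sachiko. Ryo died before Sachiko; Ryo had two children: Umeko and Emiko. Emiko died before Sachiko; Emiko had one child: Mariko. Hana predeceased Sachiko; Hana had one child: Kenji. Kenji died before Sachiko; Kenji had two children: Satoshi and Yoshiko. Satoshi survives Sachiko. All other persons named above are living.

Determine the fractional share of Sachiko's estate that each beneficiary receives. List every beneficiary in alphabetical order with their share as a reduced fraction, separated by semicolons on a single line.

Mariko 4/27; Midori 1/3; Satoshi 4/27; Umeko 2/9; Yoshiko 4/27

There is no surviving spouse, so the entire estate passes to Sachiko's descendants per capita at each generation.
At generation 1 (Midori, Ryo, Hana) there are 3 shares of (1)/3 = 1/3 each.
Living: Midori — each takes 1/3.
Deceased: Ryo and Hana. Their combined 2/3 is pooled and carried to generation 2.
At generation 2 (Umeko, Emiko, Kenji) there are 3 shares of (2/3)/3 = 2/9 each.
Living: Umeko — each takes 2/9.
Deceased: Emiko and Kenji. Their combined 4/9 is pooled and carried to generation 3.
At generation 3 (Mariko, Satoshi, Yoshiko) there are 3 shares of (4/9)/3 = 4/27 each.
Living: Mariko, Satoshi, and Yoshiko — each takes 4/27.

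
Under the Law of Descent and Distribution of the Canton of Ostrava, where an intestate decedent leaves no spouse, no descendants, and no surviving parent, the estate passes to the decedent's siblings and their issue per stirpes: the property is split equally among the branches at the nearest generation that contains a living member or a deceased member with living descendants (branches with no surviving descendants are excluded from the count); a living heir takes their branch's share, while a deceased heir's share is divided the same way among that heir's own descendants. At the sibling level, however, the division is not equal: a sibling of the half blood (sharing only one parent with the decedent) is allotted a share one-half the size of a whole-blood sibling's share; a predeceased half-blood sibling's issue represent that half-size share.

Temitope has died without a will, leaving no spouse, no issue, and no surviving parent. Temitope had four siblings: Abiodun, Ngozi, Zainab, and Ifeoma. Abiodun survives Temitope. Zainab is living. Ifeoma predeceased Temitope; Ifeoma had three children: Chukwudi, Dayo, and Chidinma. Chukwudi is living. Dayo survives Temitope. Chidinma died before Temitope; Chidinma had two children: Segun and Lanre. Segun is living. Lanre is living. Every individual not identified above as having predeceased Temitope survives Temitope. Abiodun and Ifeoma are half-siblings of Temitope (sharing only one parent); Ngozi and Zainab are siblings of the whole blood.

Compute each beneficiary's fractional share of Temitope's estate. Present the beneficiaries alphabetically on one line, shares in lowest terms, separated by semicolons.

Abiodun 1/6; Chukwudi 1/18; Dayo 1/18; Lanre 1/36; Ngozi 1/3; Segun 1/36; Zainab 1/3

No spouse, descendants, or parent survives, so the estate passes to Temitope's siblings per stirpes.
Half-blood siblings count for one-half the weight of whole-blood siblings at the initial division.
Dividing 1 in proportion to weights (total weight 3): Abiodun (weight 1/2) → 1/6; Ngozi (weight 1) → 1/3; Zainab (weight 1) → 1/3; Ifeoma (weight 1/2) → 1/6.
Abiodun is living and takes 1/6.
Ngozi is living and takes 1/3.
Zainab is living and takes 1/3.
Ifeoma predeceased; the 1/6 allotted to Ifeoma's branch passes to Ifeoma's issue by representation.
The 1/6 is divided into 3 equal shares of 1/18 among Chukwudi, Dayo, Chidinma.
Chukwudi is living and takes 1/18.
Dayo is living and takes 1/18.
Chidinma predeceased; the 1/18 allotted to Chidinma's branch passes to Chidinma's issue by representation.
The 1/18 is divided into 2 equal shares of 1/36 among Segun, Lanre.
Segun is living and takes 1/36.
Lanre is living and takes 1/36.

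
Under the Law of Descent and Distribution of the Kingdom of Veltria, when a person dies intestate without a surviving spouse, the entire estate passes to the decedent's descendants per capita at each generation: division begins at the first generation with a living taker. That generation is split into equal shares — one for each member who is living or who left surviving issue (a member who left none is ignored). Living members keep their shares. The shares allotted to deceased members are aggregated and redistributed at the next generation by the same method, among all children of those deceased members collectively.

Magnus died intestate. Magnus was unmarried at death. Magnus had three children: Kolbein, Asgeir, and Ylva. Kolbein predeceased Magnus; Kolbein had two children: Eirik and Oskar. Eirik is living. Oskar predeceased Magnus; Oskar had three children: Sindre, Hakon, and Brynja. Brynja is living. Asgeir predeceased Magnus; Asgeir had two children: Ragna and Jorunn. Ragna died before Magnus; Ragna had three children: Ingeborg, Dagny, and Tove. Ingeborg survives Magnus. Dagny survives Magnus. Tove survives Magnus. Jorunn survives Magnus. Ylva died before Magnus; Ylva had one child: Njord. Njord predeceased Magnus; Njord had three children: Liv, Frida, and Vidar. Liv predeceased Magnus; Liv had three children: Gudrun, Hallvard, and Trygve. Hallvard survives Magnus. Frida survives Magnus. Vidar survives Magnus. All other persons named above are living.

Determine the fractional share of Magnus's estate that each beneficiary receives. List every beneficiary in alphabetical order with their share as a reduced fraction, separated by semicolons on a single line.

Brynja 1/15; Dagny 1/15; Eirik 1/5; Frida 1/15; Gudrun 1/45; Hakon 1/15; Hallvard 1/45; Ingeborg 1/15; Jorunn 1/5; Sindre 1/15; Tove 1/15; Trygve 1/45; Vidar 1/15

There is no surviving spouse, so the entire estate passes to Magnus's descendants per capita at each generation.
No one at generation 1 (Kolbein, Asgeir, Ylva) is living; moving to the next generation.
At generation 2 (Eirik, Oskar, Ragna, Jorunn, Njord) there are 5 shares of (1)/5 = 1/5 each.
Living: Eirik and Jorunn — each takes 1/5.
Deceased: Oskar, Ragna, and Njord. Their combined 3/5 is pooled and carried to generation 3.
At generation 3 (Sindre, Hakon, Brynja, Ingeborg, Dagny, Tove, Liv, Frida, Vidar) there are 9 shares of (3/5)/9 = 1/15 each.
Living: Sindre, Hakon, Brynja, Ingeborg, Dagny, Tove, Frida, and Vidar — each takes 1/15.
Deceased: Liv. That 1/15 share is carried to generation 4.
At generation 4 (Gudrun, Hallvard, Trygve) there are 3 shares of (1/15)/3 = 1/45 each.
Living: Gudrun, Hallvard, and Trygve — each takes 1/45.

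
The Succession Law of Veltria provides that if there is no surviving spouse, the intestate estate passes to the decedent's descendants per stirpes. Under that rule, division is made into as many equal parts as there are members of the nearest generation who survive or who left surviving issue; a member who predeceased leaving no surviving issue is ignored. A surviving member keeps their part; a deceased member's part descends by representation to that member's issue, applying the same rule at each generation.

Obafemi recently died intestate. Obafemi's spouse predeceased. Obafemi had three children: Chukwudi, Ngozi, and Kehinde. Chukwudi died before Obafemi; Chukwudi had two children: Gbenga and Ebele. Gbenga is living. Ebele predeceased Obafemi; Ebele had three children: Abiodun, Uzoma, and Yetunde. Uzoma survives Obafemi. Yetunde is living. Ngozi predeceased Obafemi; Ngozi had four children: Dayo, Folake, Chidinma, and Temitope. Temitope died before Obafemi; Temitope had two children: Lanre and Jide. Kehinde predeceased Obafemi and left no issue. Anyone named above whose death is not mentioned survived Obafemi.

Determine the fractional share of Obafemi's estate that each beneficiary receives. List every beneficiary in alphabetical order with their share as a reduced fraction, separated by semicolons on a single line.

Abiodun 1/12; Chidinma 1/8; Dayo 1/8; Folake 1/8; Gbenga 1/4; Jide 1/16; Lanre 1/16; Uzoma 1/12; Yetunde 1/12

There is no surviving spouse, so the entire estate passes to Obafemi's descendants per stirpes.
Kehinde left no surviving issue, so that branch lapses and is disregarded.
The estate is divided into 2 equal shares of 1/2 among Chukwudi, Ngozi.
Chukwudi predeceased; the 1/2 allotted to Chukwudi's branch passes to Chukwudi's issue by representation.
The 1/2 is divided into 2 equal shares of 1/4 among Gbenga, Ebele.
Gbenga is living and takes 1/4.
Ebele predeceased; the 1/4 allotted to Ebele's branch passes to Ebele's issue by representation.
The 1/4 is divided into 3 equal shares of 1/12 among Abiodun, Uzoma, Yetunde.
Abiodun is living and takes 1/12.
Uzoma is living and takes 1/12.
Yetunde is living and takes 1/12.
Ngozi predeceased; the 1/2 allotted to Ngozi's branch passes to Ngozi's issue by representation.
The 1/2 is divided into 4 equal shares of 1/8 among Dayo, Folake, Chidinma, Temitope.
Dayo is living and takes 1/8.
Folake is living and takes 1/8.
Chidinma is living and takes 1/8.
Temitope predeceased; the 1/8 allotted to Temitope's branch passes to Temitope's issue by representation.
The 1/8 is divided into 2 equal shares of 1/16 among Lanre, Jide.
Lanre is living and takes 1/16.
Jide is living and takes 1/16.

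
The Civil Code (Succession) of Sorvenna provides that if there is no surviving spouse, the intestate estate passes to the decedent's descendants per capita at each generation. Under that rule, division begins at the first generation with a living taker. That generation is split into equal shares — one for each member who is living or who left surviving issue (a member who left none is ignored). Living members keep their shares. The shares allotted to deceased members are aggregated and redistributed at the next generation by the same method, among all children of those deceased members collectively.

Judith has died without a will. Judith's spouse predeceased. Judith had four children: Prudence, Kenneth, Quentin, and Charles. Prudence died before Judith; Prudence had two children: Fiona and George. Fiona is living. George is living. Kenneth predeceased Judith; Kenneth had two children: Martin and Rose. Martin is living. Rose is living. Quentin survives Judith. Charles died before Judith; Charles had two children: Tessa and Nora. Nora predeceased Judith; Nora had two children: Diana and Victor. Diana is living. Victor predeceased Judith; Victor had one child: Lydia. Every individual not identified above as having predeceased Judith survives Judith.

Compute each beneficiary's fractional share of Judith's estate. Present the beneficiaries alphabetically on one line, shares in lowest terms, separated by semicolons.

Diana 1/16; Fiona 1/8; George 1/8; Lydia 1/16; Martin 1/8; Quentin 1/4; Rose 1/8; Tessa 1/8

There is no surviving spouse, so the entire estate passes to Judith's descendants per capita at each generation.
At generation 1 (Prudence, Kenneth, Quentin, Charles) there are 4 shares of (1)/4 = 1/4 each.
Living: Quentin — each takes 1/4.
Deceased: Prudence, Kenneth, and Charles. Their combined 3/4 is pooled and carried to generation 2.
At generation 2 (Fiona, George, Martin, Rose, Tessa, Nora) there are 6 shares of (3/4)/6 = 1/8 each.
Living: Fiona, George, Martin, Rose, and Tessa — each takes 1/8.
Deceased: Nora. That 1/8 share is carried to generation 3.
At generation 3 (Diana, Victor) there are 2 shares of (1/8)/2 = 1/16 each.
Living: Diana — each takes 1/16.
Deceased: Victor. That 1/16 share is carried to generation 4.
At generation 4 (Lydia) there are 1 shares of (1/16)/1 = 1/16 each.
Living: Lydia — each takes 1/16.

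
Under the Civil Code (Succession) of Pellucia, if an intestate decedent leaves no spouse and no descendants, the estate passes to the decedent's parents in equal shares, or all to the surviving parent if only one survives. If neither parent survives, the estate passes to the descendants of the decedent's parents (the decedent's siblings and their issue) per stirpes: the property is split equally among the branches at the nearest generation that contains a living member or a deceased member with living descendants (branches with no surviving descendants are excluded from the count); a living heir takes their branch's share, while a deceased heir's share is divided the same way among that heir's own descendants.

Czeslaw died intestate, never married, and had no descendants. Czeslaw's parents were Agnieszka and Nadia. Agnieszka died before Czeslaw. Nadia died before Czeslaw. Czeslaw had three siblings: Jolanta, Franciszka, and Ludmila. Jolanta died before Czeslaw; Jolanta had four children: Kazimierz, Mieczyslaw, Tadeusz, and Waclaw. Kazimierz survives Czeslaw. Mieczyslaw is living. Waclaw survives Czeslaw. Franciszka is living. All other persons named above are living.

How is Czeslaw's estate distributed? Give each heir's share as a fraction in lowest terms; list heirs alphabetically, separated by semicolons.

Franciszka 1/3; Kazimierz 1/12; Ludmila 1/3; Mieczyslaw 1/12; Tadeusz 1/12; Waclaw 1/12

Neither parent survives and there are no descendants, so the estate passes to Czeslaw's siblings and their issue per stirpes.
The estate is divided into 3 equal shares of 1/3 among Jolanta, Franciszka, Ludmila.
Jolanta predeceased; the 1/3 allotted to Jolanta's branch passes to Jolanta's issue by representation.
The 1/3 is divided into 4 equal shares of 1/12 among Kazimierz, Mieczyslaw, Tadeusz, Waclaw.
Kazimierz is living and takes 1/12.
Mieczyslaw is living and takes 1/12.
Tadeusz is living and takes 1/12.
Waclaw is living and takes 1/12.
Franciszka is living and takes 1/3.
Ludmila is living and takes 1/3.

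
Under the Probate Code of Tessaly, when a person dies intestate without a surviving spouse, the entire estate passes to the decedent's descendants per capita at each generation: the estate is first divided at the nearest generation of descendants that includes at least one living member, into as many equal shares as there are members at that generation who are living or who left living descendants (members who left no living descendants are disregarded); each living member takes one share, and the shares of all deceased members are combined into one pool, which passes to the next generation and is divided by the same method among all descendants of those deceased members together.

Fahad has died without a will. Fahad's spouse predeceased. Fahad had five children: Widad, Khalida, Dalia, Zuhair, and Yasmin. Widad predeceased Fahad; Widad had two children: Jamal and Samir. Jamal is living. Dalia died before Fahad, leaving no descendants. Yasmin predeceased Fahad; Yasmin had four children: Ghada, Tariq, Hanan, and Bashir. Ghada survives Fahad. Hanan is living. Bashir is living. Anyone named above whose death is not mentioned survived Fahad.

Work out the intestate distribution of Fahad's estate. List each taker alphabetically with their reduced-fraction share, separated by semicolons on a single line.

Bashir 1/12; Ghada 1/12; Hanan 1/12; Jamal 1/12; Khalida 1/4; Samir 1/12; Tariq 1/12; Zuhair 1/4

There is no surviving spouse, so the entire estate passes to Fahad's descendants per capita at each generation.
At generation 1 (Widad, Khalida, Zuhair, Yasmin) there are 4 shares of (1)/4 = 1/4 each.
Living: Khalida and Zuhair — each takes 1/4.
Deceased: Widad and Yasmin. Their combined 1/2 is pooled and carried to generation 2.
At generation 2 (Jamal, Samir, Ghada, Tariq, Hanan, Bashir) there are 6 shares of (1/2)/6 = 1/12 each.
Living: Jamal, Samir, Ghada, Tariq, Hanan, and Bashir — each takes 1/12.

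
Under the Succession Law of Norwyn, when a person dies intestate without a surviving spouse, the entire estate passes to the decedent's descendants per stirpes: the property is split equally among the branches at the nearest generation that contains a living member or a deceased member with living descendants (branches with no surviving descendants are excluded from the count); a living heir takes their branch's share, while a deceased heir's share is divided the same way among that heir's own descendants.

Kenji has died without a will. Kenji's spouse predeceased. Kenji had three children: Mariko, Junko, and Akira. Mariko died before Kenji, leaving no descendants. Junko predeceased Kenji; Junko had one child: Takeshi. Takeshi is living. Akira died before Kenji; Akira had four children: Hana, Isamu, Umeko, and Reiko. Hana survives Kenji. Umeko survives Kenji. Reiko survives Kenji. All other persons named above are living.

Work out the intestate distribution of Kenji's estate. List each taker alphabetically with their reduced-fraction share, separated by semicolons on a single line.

Hana 1/8; Isamu 1/8; Reiko 1/8; Takeshi 1/2; Umeko 1/8

There is no surviving spouse, so the entire estate passes to Kenji's descendants per stirpes.
Mariko left no surviving issue, so that branch lapses and is disregarded.
The estate is divided into 2 equal shares of 1/2 among Junko, Akira.
Junko predeceased; the 1/2 allotted to Junko's branch passes to Junko's issue by representation.
Takeshi is the sole taker at this level and receives the full 1/2.
Akira predeceased; the 1/2 allotted to Akira's branch passes to Akira's issue by representation.
The 1/2 is divided into 4 equal shares of 1/8 among Hana, Isamu, Umeko, Reiko.
Hana is living and takes 1/8.
Isamu is living and takes 1/8.
Umeko is living and takes 1/8.
Reiko is living and takes 1/8.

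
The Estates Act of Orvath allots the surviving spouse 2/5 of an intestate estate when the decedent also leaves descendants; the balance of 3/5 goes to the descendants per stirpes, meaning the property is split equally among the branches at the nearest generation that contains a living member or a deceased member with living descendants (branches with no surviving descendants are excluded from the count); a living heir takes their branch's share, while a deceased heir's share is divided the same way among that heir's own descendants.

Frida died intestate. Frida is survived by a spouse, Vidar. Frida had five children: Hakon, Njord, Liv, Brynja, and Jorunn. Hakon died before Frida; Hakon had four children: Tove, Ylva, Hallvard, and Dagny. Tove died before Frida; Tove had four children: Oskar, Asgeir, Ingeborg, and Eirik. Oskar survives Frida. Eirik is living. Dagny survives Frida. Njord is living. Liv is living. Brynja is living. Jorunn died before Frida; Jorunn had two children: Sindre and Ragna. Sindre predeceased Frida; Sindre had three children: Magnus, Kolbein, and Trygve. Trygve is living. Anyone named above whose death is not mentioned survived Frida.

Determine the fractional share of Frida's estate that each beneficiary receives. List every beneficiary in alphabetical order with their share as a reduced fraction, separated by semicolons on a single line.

Vidar, as surviving spouse, takes 2/5.
The remaining 3/5 passes to Frida's descendants per stirpes.
The 3/5 is divided into 5 equal shares of 3/25 among Hakon, Njord, Liv, Brynja, Jorunn.
Hakon predeceased; the 3/25 allotted to Hakon's branch passes to Hakon's issue by representation.
The 3/25 is divided into 4 equal shares of 3/100 among Tove, Ylva, Hallvard, Dagny.
Tove predeceased; the 3/100 allotted to Tove's branch passes to Tove's issue by representation.
The 3/100 is divided into 4 equal shares of 3/400 among Oskar, Asgeir, Ingeborg, Eirik.
Oskar is living and takes 3/400.
Asgeir is living and takes 3/400.
Ingeborg is living and takes 3/400.
Eirik is living and takes 3/400.
Ylva is living and takes 3/100.
Hallvard is living and takes 3/100.
Dagny is living and takes 3/100.
Njord is living and takes 3/25.
Liv is living and takes 3/25.
Brynja is living and takes 3/25.
Jorunn predeceased; the 3/25 allotted to Jorunn's branch passes to Jorunn's issue by representation.
The 3/25 is divided into 2 equal shares of 3/50 among Sindre, Ragna.
Sindre predeceased; the 3/50 allotted to Sindre's branch passes to Sindre's issue by representation.
The 3/50 is divided into 3 equal shares of 1/50 among Magnus, Kolbein, Trygve.
Magnus is living and takes 1/50.
Kolbein is living and takes 1/50.
Trygve is living and takes 1/50.
Ragna is living and takes 3/50.

Asgeir 3/400; Brynja 3/25; Dagny 3/100; Eirik 3/400; Hallvard 3/100; Ingeborg 3/400; Kolbein 1/50; Liv 3/25; Magnus 1/50; Njord 3/25; Oskar 3/400; Ragna 3/50; Trygve 1/50; Vidar 2/5; Ylva 3/100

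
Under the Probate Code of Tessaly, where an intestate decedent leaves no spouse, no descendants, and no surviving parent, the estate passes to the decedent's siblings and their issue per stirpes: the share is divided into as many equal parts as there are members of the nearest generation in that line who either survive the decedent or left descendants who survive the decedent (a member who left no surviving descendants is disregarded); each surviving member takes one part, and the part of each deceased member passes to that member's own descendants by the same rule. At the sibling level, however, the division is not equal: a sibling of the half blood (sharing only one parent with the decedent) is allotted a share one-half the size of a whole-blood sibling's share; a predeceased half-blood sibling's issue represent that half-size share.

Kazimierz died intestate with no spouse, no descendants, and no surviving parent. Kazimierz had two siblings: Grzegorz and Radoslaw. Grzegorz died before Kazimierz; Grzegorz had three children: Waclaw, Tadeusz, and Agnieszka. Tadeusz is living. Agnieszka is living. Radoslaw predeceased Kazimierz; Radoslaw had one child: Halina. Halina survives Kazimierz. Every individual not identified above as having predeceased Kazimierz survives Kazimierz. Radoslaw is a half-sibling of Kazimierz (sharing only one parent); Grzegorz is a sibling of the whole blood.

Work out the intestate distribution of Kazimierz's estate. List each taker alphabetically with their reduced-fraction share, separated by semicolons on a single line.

No spouse, descendants, or parent survives, so the estate passes to Kazimierz's siblings per stirpes.
Half-blood siblings count for one-half the weight of whole-blood siblings at the initial division.
Dividing 1 in proportion to weights (total weight 3/2): Grzegorz (weight 1) → 2/3; Radoslaw (weight 1/2) → 1/3.
Grzegorz predeceased; the 2/3 allotted to Grzegorz's branch passes to Grzegorz's issue by representation.
The 2/3 is divided into 3 equal shares of 2/9 among Waclaw, Tadeusz, Agnieszka.
Waclaw is living and takes 2/9.
Tadeusz is living and takes 2/9.
Agnieszka is living and takes 2/9.
Radoslaw predeceased; the 1/3 allotted to Radoslaw's branch passes to Radoslaw's issue by representation.
Halina is the sole taker at this level and receives the full 1/3.

Agnieszka 2/9; Halina 1/3; Tadeusz 2/9; Waclaw 2/9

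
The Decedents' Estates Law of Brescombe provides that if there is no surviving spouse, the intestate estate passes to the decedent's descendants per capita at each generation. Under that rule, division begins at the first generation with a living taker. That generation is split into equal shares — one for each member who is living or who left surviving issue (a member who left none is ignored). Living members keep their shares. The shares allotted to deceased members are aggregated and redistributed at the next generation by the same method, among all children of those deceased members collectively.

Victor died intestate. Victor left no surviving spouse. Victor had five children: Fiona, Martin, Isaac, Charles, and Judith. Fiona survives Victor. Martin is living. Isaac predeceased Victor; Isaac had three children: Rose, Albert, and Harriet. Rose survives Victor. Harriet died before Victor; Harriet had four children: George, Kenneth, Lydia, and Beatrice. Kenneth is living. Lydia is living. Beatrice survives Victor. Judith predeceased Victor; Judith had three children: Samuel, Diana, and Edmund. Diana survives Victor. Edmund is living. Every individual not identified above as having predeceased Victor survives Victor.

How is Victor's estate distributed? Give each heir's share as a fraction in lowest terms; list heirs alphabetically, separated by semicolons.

Albert 1/15; Beatrice 1/60; Charles 1/5; Diana 1/15; Edmund 1/15; Fiona 1/5; George 1/60; Kenneth 1/60; Lydia 1/60; Martin 1/5; Rose 1/15; Samuel 1/15

There is no surviving spouse, so the entire estate passes to Victor's descendants per capita at each generation.
At generation 1 (Fiona, Martin, Isaac, Charles, Judith) there are 5 shares of (1)/5 = 1/5 each.
Living: Fiona, Martin, and Charles — each takes 1/5.
Deceased: Isaac and Judith. Their combined 2/5 is pooled and carried to generation 2.
At generation 2 (Rose, Albert, Harriet, Samuel, Diana, Edmund) there are 6 shares of (2/5)/6 = 1/15 each.
Living: Rose, Albert, Samuel, Diana, and Edmund — each takes 1/15.
Deceased: Harriet. That 1/15 share is carried to generation 3.
At generation 3 (George, Kenneth, Lydia, Beatrice) there are 4 shares of (1/15)/4 = 1/60 each.
Living: George, Kenneth, Lydia, and Beatrice — each takes 1/60.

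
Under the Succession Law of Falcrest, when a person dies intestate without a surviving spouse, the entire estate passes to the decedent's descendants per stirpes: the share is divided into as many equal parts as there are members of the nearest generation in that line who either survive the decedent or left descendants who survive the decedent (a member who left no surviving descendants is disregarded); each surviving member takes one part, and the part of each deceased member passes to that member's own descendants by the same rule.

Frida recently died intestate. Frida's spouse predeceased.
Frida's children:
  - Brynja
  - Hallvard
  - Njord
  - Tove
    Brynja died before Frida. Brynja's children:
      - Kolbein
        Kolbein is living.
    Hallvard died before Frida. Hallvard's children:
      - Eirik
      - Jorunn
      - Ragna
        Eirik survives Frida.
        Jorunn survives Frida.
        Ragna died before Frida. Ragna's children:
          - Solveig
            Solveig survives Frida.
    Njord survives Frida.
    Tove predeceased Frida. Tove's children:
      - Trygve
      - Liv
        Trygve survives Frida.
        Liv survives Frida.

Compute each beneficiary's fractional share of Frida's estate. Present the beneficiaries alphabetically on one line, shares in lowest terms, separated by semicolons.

Eirik 1/12; Jorunn 1/12; Kolbein 1/4; Liv 1/8; Njord 1/4; Solveig 1/12; Trygve 1/8

There is no surviving spouse, so the entire estate passes to Frida's descendants per stirpes.
The estate is divided into 4 equal shares of 1/4 among Brynja, Hallvard, Njord, Tove.
Brynja predeceased; the 1/4 allotted to Brynja's branch passes to Brynja's issue by representation.
Kolbein is the sole taker at this level and receives the full 1/4.
Hallvard predeceased; the 1/4 allotted to Hallvard's branch passes to Hallvard's issue by representation.
The 1/4 is divided into 3 equal shares of 1/12 among Eirik, Jorunn, Ragna.
Eirik is living and takes 1/12.
Jorunn is living and takes 1/12.
Ragna predeceased; the 1/12 allotted to Ragna's branch passes to Ragna's issue by representation.
Solveig is the sole taker at this level and receives the full 1/12.
Njord is living and takes 1/4.
Tove predeceased; the 1/4 allotted to Tove's branch passes to Tove's issue by representation.
The 1/4 is divided into 2 equal shares of 1/8 among Trygve, Liv.
Trygve is living and takes 1/8.
Liv is living and takes 1/8.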